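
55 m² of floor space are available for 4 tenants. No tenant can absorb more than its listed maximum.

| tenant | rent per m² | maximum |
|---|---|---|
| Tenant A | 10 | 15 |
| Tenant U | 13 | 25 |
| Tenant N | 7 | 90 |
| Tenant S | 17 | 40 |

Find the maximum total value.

875

Rank by rent per m²: Tenant S 17 > Tenant U 13 > Tenant A 10 > Tenant N 7.
Tenant S: +40 to 40 (cap) ; 15 left.
Tenant U: +15 (room for 25) → 15. Pool exhausted.
Total = 13×15 + 17×40 = 875.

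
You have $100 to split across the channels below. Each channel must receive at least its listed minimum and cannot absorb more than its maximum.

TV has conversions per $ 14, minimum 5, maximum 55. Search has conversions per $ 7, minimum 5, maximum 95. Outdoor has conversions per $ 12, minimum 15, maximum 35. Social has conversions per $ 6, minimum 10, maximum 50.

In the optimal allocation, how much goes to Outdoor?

30

Meeting every minimum uses 5+5+15+10 = 35 $, leaving 65.
Highest conversions per $ first: TV 14 > Outdoor 12 > Search 7 > Social 6.
TV takes 50 more to reach its cap of 55 ; 15 left.
Outdoor: +15 (room for 20) → 30. Pool exhausted.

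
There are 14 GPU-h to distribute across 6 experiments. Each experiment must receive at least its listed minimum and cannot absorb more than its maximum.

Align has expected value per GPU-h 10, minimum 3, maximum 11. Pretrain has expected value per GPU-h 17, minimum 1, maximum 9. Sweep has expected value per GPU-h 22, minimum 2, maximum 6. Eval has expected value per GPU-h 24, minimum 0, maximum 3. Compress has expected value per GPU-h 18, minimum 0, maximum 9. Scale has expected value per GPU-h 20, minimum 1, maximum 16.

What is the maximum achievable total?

Meeting every minimum uses 3+1+2+0+0+1 = 7 GPU-h, leaving 7.
Order the experiments by expected value per GPU-h: Eval 24 > Sweep 22 > Scale 20 > Compress 18 > Pretrain 17 > Align 10.
Eval: +3 to 3 (cap) — 4 left.
Sweep: +4 to 6 (cap) — 0 left.
Total = 10×3 + 17×1 + 22×6 + 24×3 + 20×1 = 271.

271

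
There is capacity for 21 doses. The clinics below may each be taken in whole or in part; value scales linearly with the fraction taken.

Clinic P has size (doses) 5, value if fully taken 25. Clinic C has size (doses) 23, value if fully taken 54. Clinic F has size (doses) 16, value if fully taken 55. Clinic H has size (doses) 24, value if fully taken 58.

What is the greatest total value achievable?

80

Sort by value density: Clinic P 25/5≈5, Clinic F 55/16≈3.44, Clinic H 58/24≈2.42, Clinic C 54/23≈2.35.
Take all of Clinic P (5 doses, value 25) ; 16 doses left.
Take all of Clinic F (16 doses, value 55) ; 0 doses left.
Total value = 80.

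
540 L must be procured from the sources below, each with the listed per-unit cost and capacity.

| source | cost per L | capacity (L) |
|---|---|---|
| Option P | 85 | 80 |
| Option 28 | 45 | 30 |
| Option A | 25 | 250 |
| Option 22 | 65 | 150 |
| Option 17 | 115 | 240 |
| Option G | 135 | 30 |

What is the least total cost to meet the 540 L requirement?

27600

Cheapest first:
Take 250 from Option A at 25 — need 290 more.
Take 30 from Option 28 at 45 — need 260 more.
Option 22 at 65: take all 150 L — 110 still needed.
Option P at 85: take all 80 L — 30 still needed.
Option 17 (115): take the remaining 30 — done.
Option G: unused.
Cost = 250×25 + 30×45 + 150×65 + 80×85 + 30×115 = 27600.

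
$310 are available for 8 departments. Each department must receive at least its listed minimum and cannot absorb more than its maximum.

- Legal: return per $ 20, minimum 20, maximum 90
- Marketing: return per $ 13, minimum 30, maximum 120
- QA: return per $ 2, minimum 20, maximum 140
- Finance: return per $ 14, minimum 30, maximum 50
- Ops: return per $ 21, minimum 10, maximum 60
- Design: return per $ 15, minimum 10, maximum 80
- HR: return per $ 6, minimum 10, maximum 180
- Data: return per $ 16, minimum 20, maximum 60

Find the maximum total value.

Meeting every minimum uses 20+30+20+30+10+10+10+20 = 150 $, leaving 160.
Rank by return per $: Ops 21 > Legal 20 > Data 16 > Design 15 > Finance 14 > Marketing 13 > HR 6 > QA 2.
Give Ops 50 more to hit its cap of 60 ; 110 left.
Legal: +70 to 90 (cap) ; 40 left.
Data takes 40 more to reach its cap of 60 ; 0 left.
Total = 20×90 + 13×30 + 2×20 + 14×30 + 21×60 + 15×10 + 6×10 + 16×60 = 5080.

5080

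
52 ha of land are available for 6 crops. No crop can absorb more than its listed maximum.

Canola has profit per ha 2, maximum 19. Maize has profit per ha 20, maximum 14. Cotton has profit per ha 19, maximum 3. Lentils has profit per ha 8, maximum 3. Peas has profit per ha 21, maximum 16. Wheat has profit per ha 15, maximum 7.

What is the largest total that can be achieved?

Order the crops by profit per ha: Peas 21 > Maize 20 > Cotton 19 > Wheat 15 > Lentils 8 > Canola 2.
Peas: +16 to 16 (cap) → 36 left.
Give Maize 14 to hit its cap of 14 → 22 left.
Cotton: +3 to 3 (cap) → 19 left.
Wheat: +7 to 7 (cap) → 12 left.
Lentils: +3 to 3 (cap) → 9 left.
Canola: +9 (room for 19) → 9. Pool exhausted.
Total = 2×9 + 20×14 + 19×3 + 8×3 + 21×16 + 15×7 = 820.

820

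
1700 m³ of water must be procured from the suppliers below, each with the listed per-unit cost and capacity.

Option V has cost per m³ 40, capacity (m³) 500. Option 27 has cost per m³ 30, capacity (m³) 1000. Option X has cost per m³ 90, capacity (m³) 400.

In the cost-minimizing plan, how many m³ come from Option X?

200

Cheapest first:
Option 27 at 30: take all 1000 m³ ; 700 still needed.
Option V at 40: take all 500 m³ ; 200 still needed.
Option X at 90: take 200 of its 400 ; requirement met.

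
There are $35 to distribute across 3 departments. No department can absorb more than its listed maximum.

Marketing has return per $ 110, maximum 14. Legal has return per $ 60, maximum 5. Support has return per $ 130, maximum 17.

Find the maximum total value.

Highest return per $ first: Support 130 > Marketing 110 > Legal 60.
Give Support 17 to hit its cap of 17 ; 18 left.
Give Marketing 14 to hit its cap of 14 ; 4 left.
Legal has room for 5 but only 4 remain, so it gets 4.
Total = 110×14 + 60×4 + 130×17 = 3990.

3990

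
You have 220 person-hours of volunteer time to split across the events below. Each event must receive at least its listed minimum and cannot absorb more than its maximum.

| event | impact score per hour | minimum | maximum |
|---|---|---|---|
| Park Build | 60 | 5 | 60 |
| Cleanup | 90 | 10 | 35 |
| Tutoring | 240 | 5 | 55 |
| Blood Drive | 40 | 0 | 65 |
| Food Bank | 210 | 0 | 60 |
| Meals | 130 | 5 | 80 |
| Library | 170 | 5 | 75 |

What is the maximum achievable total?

Meeting every minimum uses 5+10+5+0+0+5+5 = 30 person-hours, leaving 190.
Highest impact score per hour first: Tutoring 240 > Food Bank 210 > Library 170 > Meals 130 > Cleanup 90 > Park Build 60 > Blood Drive 40.
Give Tutoring 50 more to hit its cap of 55 ; 140 left.
Food Bank takes 60 more to reach its cap of 60 ; 80 left.
Library: +70 to 75 (cap) ; 10 left.
Only 10 left; Meals takes them to reach 15.
Total = 60×5 + 90×10 + 240×55 + 210×60 + 130×15 + 170×75 = 41700.

41700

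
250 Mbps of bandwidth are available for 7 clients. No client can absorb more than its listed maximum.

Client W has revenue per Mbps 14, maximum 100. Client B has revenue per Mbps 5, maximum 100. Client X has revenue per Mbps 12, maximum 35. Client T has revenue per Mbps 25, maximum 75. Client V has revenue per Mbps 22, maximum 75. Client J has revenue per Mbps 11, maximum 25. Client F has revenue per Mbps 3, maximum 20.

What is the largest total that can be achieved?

4925

Order the clients by revenue per Mbps: Client T 25 > Client V 22 > Client W 14 > Client X 12 > Client J 11 > Client B 5 > Client F 3.
Client T takes 75 to reach its cap of 75 — 175 left.
Client V takes 75 to reach its cap of 75 — 100 left.
Client W takes 100 to reach its cap of 100 — 0 left.
Total = 14×100 + 25×75 + 22×75 = 4925.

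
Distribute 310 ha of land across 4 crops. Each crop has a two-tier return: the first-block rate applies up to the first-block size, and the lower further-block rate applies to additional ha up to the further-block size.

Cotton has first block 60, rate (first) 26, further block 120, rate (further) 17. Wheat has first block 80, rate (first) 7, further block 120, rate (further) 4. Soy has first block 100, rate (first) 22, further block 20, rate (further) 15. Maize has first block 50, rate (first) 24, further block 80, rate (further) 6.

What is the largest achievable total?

6660

Treat each block as its own option and order by rate: Cotton/first 26 > Maize/first 24 > Soy/first 22 > Cotton/second 17 > Soy/second 15 > Wheat/first 7 > Maize/second 6 > Wheat/second 4.
Fill Cotton first block (60 at 26) — 250 left.
Maize/first (24): +50 — 200 left.
Soy first at 22: fill all 100 — 100 left.
Cotton/second: +100 of 120 at 17; pool empty.
Total = 26×60 + 24×50 + 22×100 + 17×100 = 6660.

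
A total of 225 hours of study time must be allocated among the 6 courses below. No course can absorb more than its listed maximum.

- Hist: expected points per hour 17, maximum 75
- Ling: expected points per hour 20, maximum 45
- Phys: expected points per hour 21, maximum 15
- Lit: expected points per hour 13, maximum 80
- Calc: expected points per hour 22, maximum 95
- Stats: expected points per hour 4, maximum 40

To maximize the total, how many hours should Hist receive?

70

Highest expected points per hour first: Calc 22 > Phys 21 > Ling 20 > Hist 17 > Lit 13 > Stats 4.
Calc takes 95 to reach its cap of 95 — 130 left.
Give Phys 15 to hit its cap of 15 — 115 left.
Ling takes 45 to reach its cap of 45 — 70 left.
Hist: +70 (room for 75) → 70. Pool exhausted.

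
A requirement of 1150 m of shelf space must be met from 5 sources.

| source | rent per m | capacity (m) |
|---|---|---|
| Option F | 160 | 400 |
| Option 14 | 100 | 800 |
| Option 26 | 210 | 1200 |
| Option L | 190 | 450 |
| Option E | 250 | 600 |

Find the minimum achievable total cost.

Use sources in increasing cost order.
Option 14 (100): use full 800 ; 350 m to go.
Option F at 160: take 350 of its 400 ; requirement met.
Option L, Option 26, Option E: unused.
Cost = 800×100 + 350×160 = 136000.

136000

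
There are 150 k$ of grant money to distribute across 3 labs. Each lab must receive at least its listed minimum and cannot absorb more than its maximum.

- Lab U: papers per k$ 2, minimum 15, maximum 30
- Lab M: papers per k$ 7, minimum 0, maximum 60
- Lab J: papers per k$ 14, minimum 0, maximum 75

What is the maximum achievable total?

Meeting every minimum uses 15+0+0 = 15 k$, leaving 135.
Order the labs by papers per k$: Lab J 14 > Lab M 7 > Lab U 2.
Give Lab J 75 more to hit its cap of 75 → 60 left.
Lab M takes 60 more to reach its cap of 60 → 0 left.
Total = 2×15 + 7×60 + 14×75 = 1500.

1500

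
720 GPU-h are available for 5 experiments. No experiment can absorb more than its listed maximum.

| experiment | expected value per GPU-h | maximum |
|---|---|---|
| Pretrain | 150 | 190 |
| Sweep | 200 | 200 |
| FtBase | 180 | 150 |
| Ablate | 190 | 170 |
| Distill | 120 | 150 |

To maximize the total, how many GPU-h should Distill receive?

Order the experiments by expected value per GPU-h: Sweep 200 > Ablate 190 > FtBase 180 > Pretrain 150 > Distill 120.
Give Sweep 200 to hit its cap of 200 → 520 left.
Ablate: +170 to 170 (cap) → 350 left.
Give FtBase 150 to hit its cap of 150 → 200 left.
Give Pretrain 190 to hit its cap of 190 → 10 left.
Distill has room for 150 but only 10 remain, so it gets 10.

10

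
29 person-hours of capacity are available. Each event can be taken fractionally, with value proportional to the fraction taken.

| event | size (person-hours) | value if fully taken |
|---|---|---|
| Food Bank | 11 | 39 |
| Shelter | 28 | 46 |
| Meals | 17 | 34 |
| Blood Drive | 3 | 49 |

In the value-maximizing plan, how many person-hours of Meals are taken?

Best value per unit of size first: Blood Drive 49/3≈16.3, Food Bank 39/11≈3.55, Meals 34/17≈2, Shelter 46/28≈1.64.
Take all of Blood Drive (3 person-hours, value 49) — 26 person-hours left.
Take all of Food Bank (11 person-hours, value 39) — 15 person-hours left.
Only 15 person-hours remain; take 15/17 of Meals for value 34×15/17 = 30.

15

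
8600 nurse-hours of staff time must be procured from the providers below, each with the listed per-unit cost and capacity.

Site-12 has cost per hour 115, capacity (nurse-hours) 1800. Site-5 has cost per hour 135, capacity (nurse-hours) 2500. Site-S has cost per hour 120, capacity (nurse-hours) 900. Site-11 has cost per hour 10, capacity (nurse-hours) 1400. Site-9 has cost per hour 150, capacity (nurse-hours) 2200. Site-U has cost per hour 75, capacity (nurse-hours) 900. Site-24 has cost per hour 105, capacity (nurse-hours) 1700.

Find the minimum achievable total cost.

Use providers in increasing cost order.
Site-11 (10): use full 1400 → 7200 nurse-hours to go.
Site-U (75): use full 900 → 6300 nurse-hours to go.
Site-24 (105): use full 1700 → 4600 nurse-hours to go.
Site-12 at 115: take all 1800 nurse-hours → 2800 still needed.
Site-S at 120: take all 900 nurse-hours → 1900 still needed.
Site-5 (135): take the remaining 1900 → done.
Site-9: unused.
Cost = 1400×10 + 900×75 + 1700×105 + 1800×115 + 900×120 + 1900×135 = 831500.

831500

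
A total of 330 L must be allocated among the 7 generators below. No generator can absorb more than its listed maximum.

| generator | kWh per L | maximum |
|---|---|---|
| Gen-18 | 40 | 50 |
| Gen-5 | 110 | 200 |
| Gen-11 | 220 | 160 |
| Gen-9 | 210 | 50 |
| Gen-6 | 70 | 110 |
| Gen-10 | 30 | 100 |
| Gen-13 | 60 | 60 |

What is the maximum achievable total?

58900

Order the generators by kWh per L: Gen-11 220 > Gen-9 210 > Gen-5 110 > Gen-6 70 > Gen-13 60 > Gen-18 40 > Gen-10 30.
Gen-11: +160 to 160 (cap) ; 170 left.
Gen-9: +50 to 50 (cap) ; 120 left.
Gen-5 has room for 200 but only 120 remain, so it gets 120.
Total = 110×120 + 220×160 + 210×50 = 58900.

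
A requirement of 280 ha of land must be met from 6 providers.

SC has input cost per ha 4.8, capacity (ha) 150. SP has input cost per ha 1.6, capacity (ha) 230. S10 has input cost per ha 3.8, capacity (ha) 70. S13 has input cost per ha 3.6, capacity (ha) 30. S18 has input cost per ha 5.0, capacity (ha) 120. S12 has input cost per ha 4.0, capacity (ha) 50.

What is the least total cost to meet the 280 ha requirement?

552

Cheapest first:
Take 230 from SP at 1.6 — need 50 more.
Take 30 from S13 at 3.6 — need 20 more.
Take 20 from S10 at 3.8 to finish.
S12, SC, S18: unused.
Cost = 230×1.6 + 30×3.6 + 20×3.8 = 552.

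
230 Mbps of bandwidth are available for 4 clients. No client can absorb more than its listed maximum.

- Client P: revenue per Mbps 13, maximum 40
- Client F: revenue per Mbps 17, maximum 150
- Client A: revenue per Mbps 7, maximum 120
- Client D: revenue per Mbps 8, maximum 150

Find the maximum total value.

Order the clients by revenue per Mbps: Client F 17 > Client P 13 > Client D 8 > Client A 7.
Give Client F 150 to hit its cap of 150 → 80 left.
Client P: +40 to 40 (cap) → 40 left.
Only 40 left; Client D takes them to reach 40.
Total = 13×40 + 17×150 + 8×40 = 3390.

3390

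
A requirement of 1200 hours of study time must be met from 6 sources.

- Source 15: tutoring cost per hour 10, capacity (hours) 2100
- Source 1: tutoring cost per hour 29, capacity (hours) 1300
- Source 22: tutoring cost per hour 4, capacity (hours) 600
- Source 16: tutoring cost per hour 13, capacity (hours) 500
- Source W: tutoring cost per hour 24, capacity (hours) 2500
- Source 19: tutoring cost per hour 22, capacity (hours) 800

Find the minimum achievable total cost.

8400

Cheapest first:
Source 22 at 4: take all 600 hours ; 600 still needed.
Take 600 from Source 15 at 10 to finish.
Source 16, Source 19, Source W, Source 1: unused.
Cost = 600×4 + 600×10 = 8400.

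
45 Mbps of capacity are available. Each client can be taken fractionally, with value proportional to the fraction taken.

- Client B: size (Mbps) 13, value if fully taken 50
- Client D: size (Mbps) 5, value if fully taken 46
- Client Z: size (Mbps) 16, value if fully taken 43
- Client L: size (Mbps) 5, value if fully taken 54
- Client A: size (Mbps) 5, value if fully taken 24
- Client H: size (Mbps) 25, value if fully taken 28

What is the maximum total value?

218.12

Sort by value density: Client L 54/5≈10.8, Client D 46/5≈9.2, Client A 24/5≈4.8, Client B 50/13≈3.85, Client Z 43/16≈2.69, Client H 28/25≈1.12.
Take all of Client L (5 Mbps, value 54) → 40 Mbps left.
Take all of Client D (5 Mbps, value 46) → 35 Mbps left.
Take all of Client A (5 Mbps, value 24) → 30 Mbps left.
All 13 Mbps of Client B fit (value 50) → 17 remain.
Client Z: take in full, 16 Mbps for value 43 → 1 left.
Fill the last 1 Mbps with part of Client H: 1/25 of it earns 1.12.
Total value = 218.12.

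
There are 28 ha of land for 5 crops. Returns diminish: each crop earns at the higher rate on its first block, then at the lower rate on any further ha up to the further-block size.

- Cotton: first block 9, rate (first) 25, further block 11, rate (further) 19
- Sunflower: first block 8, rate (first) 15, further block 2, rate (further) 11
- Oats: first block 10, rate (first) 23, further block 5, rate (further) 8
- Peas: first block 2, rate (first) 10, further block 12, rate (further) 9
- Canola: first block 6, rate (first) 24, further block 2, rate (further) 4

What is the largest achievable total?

Treat each block as its own option and order by rate: Cotton/tier1 25 > Canola/tier1 24 > Oats/tier1 23 > Cotton/tier2 19 > Sunflower/tier1 15 > Sunflower/tier2 11 > Peas/tier1 10 > Peas/tier2 9 > Oats/tier2 8 > Canola/tier2 4.
Cotton tier1 at 25: fill all 9 ; 19 left.
Canola/tier1 (24): +6 ; 13 left.
Oats/tier1 (23): +10 ; 3 left.
Cotton/tier2: +3 of 11 at 19; pool empty.
Total = 25×9 + 24×6 + 23×10 + 19×3 = 656.

656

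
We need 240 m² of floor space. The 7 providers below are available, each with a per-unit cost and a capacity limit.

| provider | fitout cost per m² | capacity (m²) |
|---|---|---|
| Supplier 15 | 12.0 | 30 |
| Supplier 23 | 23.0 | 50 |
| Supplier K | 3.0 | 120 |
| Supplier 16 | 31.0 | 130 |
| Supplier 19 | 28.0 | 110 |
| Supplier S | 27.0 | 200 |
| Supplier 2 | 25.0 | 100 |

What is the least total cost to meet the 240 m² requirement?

2870

Use providers in increasing cost order.
Supplier K (3.0): use full 120 → 120 m² to go.
Supplier 15 (12.0): use full 30 → 90 m² to go.
Supplier 23 (23.0): use full 50 → 40 m² to go.
Take 40 from Supplier 2 at 25.0 to finish.
Supplier S, Supplier 19, Supplier 16: unused.
Cost = 120×3.0 + 30×12.0 + 50×23.0 + 40×25.0 = 2870.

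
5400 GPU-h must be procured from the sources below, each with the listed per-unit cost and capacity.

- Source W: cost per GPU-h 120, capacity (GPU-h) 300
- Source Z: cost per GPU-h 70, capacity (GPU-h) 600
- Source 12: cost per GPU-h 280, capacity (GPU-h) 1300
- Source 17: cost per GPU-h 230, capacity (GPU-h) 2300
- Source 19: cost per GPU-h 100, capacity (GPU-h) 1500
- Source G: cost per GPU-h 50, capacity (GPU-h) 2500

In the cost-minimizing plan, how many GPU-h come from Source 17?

500

Cheapest first:
Source G at 50: take all 2500 GPU-h — 2900 still needed.
Source Z at 70: take all 600 GPU-h — 2300 still needed.
Take 1500 from Source 19 at 100 — need 800 more.
Take 300 from Source W at 120 — need 500 more.
Take 500 from Source 17 at 230 to finish.
Source 12: unused.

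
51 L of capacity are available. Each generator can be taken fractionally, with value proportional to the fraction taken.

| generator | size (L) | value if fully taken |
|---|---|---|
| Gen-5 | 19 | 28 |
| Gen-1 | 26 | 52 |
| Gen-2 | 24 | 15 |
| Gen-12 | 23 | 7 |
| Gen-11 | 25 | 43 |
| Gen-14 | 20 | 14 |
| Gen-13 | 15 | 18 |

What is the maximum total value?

Sort by value density: Gen-1 52/26≈2, Gen-11 43/25≈1.72, Gen-5 28/19≈1.47, Gen-13 18/15≈1.2, Gen-14 14/20≈0.7, Gen-2 15/24≈0.625, Gen-12 7/23≈0.304.
Gen-1: take in full, 26 L for value 52 — 25 left.
All 25 L of Gen-11 fit (value 43) — 0 remain.
Total value = 95.

95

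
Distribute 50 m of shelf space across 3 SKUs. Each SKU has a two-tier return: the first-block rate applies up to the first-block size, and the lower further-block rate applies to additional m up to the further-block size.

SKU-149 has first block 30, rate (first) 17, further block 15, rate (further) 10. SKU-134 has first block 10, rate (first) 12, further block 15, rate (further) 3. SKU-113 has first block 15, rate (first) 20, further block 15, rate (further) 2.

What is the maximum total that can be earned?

Rank every tier by rate: SKU-113/T1 20 > SKU-149/T1 17 > SKU-134/T1 12 > SKU-149/T2 10 > SKU-134/T2 3 > SKU-113/T2 2.
SKU-113 T1 at 20: fill all 15 → 35 left.
SKU-149/T1 (17): +30 → 5 left.
5 remain; put them into SKU-134 T1 at 12.
Total = 20×15 + 17×30 + 12×5 = 870.

870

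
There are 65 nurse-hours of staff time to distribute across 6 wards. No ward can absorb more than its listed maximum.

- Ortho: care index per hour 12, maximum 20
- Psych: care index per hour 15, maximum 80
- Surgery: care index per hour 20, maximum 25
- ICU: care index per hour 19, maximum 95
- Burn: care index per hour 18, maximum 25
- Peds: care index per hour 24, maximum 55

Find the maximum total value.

1520

Order the wards by care index per hour: Peds 24 > Surgery 20 > ICU 19 > Burn 18 > Psych 15 > Ortho 12.
Peds takes 55 to reach its cap of 55 — 10 left.
Surgery: +10 (room for 25) → 10. Pool exhausted.
Total = 20×10 + 24×55 = 1520.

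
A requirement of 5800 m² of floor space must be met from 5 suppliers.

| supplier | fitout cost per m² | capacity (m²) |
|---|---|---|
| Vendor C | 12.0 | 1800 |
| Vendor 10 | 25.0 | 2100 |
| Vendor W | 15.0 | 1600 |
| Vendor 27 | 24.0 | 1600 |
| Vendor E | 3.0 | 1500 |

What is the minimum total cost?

Fill from the cheapest supplier first.
Take 1500 from Vendor E at 3.0 — need 4300 more.
Vendor C (12.0): use full 1800 — 2500 m² to go.
Vendor W at 15.0: take all 1600 m² — 900 still needed.
Take 900 from Vendor 27 at 24.0 to finish.
Vendor 10: unused.
Cost = 1500×3.0 + 1800×12.0 + 1600×15.0 + 900×24.0 = 71700.

71700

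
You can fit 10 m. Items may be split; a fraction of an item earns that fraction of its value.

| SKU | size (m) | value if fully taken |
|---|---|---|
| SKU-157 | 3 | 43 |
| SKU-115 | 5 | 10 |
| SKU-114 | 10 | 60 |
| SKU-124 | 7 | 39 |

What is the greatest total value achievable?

Sort by value density: SKU-157 43/3≈14.3, SKU-114 60/10≈6, SKU-124 39/7≈5.57, SKU-115 10/5≈2.
All 3 m of SKU-157 fit (value 43) → 7 remain.
7 m left: a 7/10 share of SKU-114 gives 60×7/10 = 42.
Total value = 85.

85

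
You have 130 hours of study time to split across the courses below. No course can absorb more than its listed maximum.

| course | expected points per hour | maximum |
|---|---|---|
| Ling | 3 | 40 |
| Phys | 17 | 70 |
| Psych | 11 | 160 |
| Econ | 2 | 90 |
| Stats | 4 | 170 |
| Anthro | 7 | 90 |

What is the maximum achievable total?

Rank by expected points per hour: Phys 17 > Psych 11 > Anthro 7 > Stats 4 > Ling 3 > Econ 2.
Phys takes 70 to reach its cap of 70 → 60 left.
Psych: +60 (room for 160) → 60. Pool exhausted.
Total = 17×70 + 11×60 = 1850.

1850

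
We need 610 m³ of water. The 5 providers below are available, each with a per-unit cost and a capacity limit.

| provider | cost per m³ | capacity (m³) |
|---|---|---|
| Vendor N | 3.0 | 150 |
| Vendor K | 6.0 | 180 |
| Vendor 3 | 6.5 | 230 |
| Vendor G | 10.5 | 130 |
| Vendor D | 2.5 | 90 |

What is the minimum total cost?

2990

Cheapest first:
Vendor D (2.5): use full 90 ; 520 m³ to go.
Take 150 from Vendor N at 3.0 ; need 370 more.
Take 180 from Vendor K at 6.0 ; need 190 more.
Take 190 from Vendor 3 at 6.5 to finish.
Vendor G: unused.
Cost = 90×2.5 + 150×3.0 + 180×6.0 + 190×6.5 = 2990.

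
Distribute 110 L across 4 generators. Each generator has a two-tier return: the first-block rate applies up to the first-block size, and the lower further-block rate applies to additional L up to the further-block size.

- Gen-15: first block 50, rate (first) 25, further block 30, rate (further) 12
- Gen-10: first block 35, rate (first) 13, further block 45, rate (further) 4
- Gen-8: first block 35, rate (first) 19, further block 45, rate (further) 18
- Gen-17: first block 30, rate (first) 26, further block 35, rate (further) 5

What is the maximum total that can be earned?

Order all 8 blocks by rate: Gen-17/tier1 26 > Gen-15/tier1 25 > Gen-8/tier1 19 > Gen-8/tier2 18 > Gen-10/tier1 13 > Gen-15/tier2 12 > Gen-17/tier2 5 > Gen-10/tier2 4.
Fill Gen-17 tier1 block (30 at 26) → 80 left.
Gen-15/tier1 (25): +50 → 30 left.
30 remain; put them into Gen-8 tier1 at 19.
Total = 26×30 + 25×50 + 19×30 = 2600.

2600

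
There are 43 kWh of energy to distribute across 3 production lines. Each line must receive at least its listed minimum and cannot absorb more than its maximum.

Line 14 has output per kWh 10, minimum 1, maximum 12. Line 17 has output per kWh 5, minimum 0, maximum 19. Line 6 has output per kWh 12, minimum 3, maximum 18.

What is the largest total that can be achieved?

Meeting every minimum uses 1+0+3 = 4 kWh, leaving 39.
Highest output per kWh first: Line 6 12 > Line 14 10 > Line 17 5.
Give Line 6 15 more to hit its cap of 18 — 24 left.
Give Line 14 11 more to hit its cap of 12 — 13 left.
Line 17: +13 (room for 19) → 13. Pool exhausted.
Total = 10×12 + 5×13 + 12×18 = 401.

401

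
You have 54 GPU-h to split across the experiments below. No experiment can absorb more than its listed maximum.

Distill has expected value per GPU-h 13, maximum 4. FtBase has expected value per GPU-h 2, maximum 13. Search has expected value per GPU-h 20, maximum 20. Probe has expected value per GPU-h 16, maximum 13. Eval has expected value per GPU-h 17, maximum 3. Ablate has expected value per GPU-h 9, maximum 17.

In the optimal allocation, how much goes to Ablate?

14

Order the experiments by expected value per GPU-h: Search 20 > Eval 17 > Probe 16 > Distill 13 > Ablate 9 > FtBase 2.
Give Search 20 to hit its cap of 20 — 34 left.
Eval takes 3 to reach its cap of 3 — 31 left.
Probe: +13 to 13 (cap) — 18 left.
Distill: +4 to 4 (cap) — 14 left.
Only 14 left; Ablate takes them to reach 14.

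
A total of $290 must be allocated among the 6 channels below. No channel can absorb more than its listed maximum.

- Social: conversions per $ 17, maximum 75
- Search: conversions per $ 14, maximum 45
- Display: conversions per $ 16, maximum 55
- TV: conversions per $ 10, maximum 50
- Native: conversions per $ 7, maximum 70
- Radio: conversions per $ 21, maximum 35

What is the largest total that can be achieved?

4230

Order the channels by conversions per $: Radio 21 > Social 17 > Display 16 > Search 14 > TV 10 > Native 7.
Radio: +35 to 35 (cap) → 255 left.
Give Social 75 to hit its cap of 75 → 180 left.
Give Display 55 to hit its cap of 55 → 125 left.
Search: +45 to 45 (cap) → 80 left.
TV: +50 to 50 (cap) → 30 left.
Native: +30 (room for 70) → 30. Pool exhausted.
Total = 17×75 + 14×45 + 16×55 + 10×50 + 7×30 + 21×35 = 4230.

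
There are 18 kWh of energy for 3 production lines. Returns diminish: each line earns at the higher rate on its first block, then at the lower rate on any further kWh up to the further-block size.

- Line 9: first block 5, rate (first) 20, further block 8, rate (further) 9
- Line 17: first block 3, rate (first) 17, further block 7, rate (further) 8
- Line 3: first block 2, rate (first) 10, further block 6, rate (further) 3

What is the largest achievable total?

Rank every tier by rate: Line 9/first 20 > Line 17/first 17 > Line 3/first 10 > Line 9/second 9 > Line 17/second 8 > Line 3/second 3.
Line 9/first (20): +5 ; 13 left.
Fill Line 17 first block (3 at 17) ; 10 left.
Line 3 first at 10: fill all 2 ; 8 left.
Fill Line 9 second block (8 at 9) ; 0 left.
Total = 20×5 + 17×3 + 10×2 + 9×8 = 243.

243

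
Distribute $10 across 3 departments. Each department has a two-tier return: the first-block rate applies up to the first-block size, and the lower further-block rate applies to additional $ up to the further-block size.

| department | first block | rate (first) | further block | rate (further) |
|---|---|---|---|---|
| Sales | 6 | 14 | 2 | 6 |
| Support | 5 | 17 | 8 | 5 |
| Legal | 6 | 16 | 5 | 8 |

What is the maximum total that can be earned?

165

Treat each block as its own option and order by rate: Support/T1 17 > Legal/T1 16 > Sales/T1 14 > Legal/T2 8 > Sales/T2 6 > Support/T2 5.
Fill Support T1 block (5 at 17) ; 5 left.
Legal T1 at 16: only 5 left, fill 5.
Total = 17×5 + 16×5 = 165.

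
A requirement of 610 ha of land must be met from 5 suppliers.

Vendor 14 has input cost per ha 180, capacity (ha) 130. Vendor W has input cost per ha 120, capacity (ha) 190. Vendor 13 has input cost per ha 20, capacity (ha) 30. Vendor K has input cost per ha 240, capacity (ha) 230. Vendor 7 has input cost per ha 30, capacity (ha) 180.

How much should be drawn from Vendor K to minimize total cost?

80

Cheapest first:
Vendor 13 (20): use full 30 — 580 ha to go.
Vendor 7 (30): use full 180 — 400 ha to go.
Vendor W (120): use full 190 — 210 ha to go.
Take 130 from Vendor 14 at 180 — need 80 more.
Vendor K at 240: take 80 of its 230 — requirement met.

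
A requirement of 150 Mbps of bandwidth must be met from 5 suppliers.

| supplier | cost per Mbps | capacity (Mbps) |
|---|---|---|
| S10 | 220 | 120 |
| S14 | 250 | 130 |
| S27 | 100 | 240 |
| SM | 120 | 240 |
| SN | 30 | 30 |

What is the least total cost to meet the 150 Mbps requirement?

Use suppliers in increasing cost order.
Take 30 from SN at 30 → need 120 more.
Take 120 from S27 at 100 to finish.
SM, S10, S14: unused.
Cost = 30×30 + 120×100 = 12900.

12900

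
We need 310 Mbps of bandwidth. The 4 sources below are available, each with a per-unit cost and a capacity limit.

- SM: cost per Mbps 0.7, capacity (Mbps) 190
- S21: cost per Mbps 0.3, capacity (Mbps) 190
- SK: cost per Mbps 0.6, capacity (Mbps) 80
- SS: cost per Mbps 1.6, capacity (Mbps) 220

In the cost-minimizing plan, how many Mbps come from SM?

40

Fill from the cheapest source first.
S21 (0.3): use full 190 ; 120 Mbps to go.
SK at 0.6: take all 80 Mbps ; 40 still needed.
SM (0.7): take the remaining 40 ; done.
SS: unused.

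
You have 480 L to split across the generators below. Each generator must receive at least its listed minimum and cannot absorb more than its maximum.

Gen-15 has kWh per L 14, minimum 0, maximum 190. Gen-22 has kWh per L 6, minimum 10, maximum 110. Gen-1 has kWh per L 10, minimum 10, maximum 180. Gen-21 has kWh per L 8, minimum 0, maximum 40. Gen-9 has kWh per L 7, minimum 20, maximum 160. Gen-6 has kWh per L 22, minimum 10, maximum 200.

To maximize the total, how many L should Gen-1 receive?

Meeting every minimum uses 0+10+10+0+20+10 = 50 L, leaving 430.
Rank by kWh per L: Gen-6 22 > Gen-15 14 > Gen-1 10 > Gen-21 8 > Gen-9 7 > Gen-22 6.
Gen-6 takes 190 more to reach its cap of 200 ; 240 left.
Give Gen-15 190 more to hit its cap of 190 ; 50 left.
Gen-1: +50 (room for 170) → 60. Pool exhausted.

60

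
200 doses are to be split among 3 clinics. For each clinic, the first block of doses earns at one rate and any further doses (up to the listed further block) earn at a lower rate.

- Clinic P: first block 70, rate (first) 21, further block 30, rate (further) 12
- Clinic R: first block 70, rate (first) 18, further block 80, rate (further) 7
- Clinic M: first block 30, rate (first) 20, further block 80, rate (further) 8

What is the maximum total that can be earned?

Treat each block as its own option and order by rate: Clinic P/tier1 21 > Clinic M/tier1 20 > Clinic R/tier1 18 > Clinic P/tier2 12 > Clinic M/tier2 8 > Clinic R/tier2 7.
Clinic P tier1 at 21: fill all 70 → 130 left.
Clinic M/tier1 (20): +30 → 100 left.
Clinic R tier1 at 18: fill all 70 → 30 left.
Clinic P/tier2 (12): +30 → 0 left.
Total = 21×70 + 20×30 + 18×70 + 12×30 = 3690.

3690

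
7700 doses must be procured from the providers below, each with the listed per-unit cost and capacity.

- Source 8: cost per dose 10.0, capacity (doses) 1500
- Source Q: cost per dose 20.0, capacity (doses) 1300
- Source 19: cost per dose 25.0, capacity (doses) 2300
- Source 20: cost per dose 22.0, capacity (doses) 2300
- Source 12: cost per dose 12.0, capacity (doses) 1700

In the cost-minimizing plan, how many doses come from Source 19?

900

Cheapest first:
Source 8 at 10.0: take all 1500 doses ; 6200 still needed.
Source 12 at 12.0: take all 1700 doses ; 4500 still needed.
Source Q at 20.0: take all 1300 doses ; 3200 still needed.
Source 20 at 22.0: take all 2300 doses ; 900 still needed.
Source 19 (25.0): take the remaining 900 ; done.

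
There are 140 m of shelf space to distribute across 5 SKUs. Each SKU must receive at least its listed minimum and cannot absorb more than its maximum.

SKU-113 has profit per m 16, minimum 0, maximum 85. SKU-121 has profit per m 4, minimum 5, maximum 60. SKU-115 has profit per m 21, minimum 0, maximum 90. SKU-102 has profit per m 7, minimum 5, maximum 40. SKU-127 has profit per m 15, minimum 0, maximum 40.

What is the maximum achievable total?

Meeting every minimum uses 0+5+0+5+0 = 10 m, leaving 130.
Highest profit per m first: SKU-115 21 > SKU-113 16 > SKU-127 15 > SKU-102 7 > SKU-121 4.
SKU-115 takes 90 more to reach its cap of 90 — 40 left.
Only 40 left; SKU-113 takes them to reach 40.
Total = 16×40 + 4×5 + 21×90 + 7×5 = 2585.

2585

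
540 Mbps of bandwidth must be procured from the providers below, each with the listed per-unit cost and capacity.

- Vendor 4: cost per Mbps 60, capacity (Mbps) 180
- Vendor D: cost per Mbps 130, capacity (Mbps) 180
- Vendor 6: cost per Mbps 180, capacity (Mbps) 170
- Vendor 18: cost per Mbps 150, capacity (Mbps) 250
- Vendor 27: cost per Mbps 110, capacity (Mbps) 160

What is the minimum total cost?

Cheapest first:
Take 180 from Vendor 4 at 60 — need 360 more.
Vendor 27 (110): use full 160 — 200 Mbps to go.
Vendor D at 130: take all 180 Mbps — 20 still needed.
Vendor 18 at 150: take 20 of its 250 — requirement met.
Vendor 6: unused.
Cost = 180×60 + 160×110 + 180×130 + 20×150 = 54800.

54800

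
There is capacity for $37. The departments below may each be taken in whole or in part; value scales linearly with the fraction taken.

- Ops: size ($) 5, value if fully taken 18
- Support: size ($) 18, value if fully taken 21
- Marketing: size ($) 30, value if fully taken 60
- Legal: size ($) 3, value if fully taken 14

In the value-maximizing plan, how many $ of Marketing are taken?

Best value per unit of size first: Legal 14/3≈4.67, Ops 18/5≈3.6, Marketing 60/30≈2, Support 21/18≈1.17.
Take all of Legal (3 $, value 14) — 34 $ left.
Take all of Ops (5 $, value 18) — 29 $ left.
Only 29 $ remain; take 29/30 of Marketing for value 60×29/30 = 58.

29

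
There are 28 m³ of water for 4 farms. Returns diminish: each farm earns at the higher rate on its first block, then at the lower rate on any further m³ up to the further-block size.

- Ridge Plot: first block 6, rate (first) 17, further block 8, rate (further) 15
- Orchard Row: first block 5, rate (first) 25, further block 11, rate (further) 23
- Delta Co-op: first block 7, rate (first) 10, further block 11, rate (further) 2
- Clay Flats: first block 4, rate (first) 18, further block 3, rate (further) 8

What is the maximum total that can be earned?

Rank every tier by rate: Orchard Row/T1 25 > Orchard Row/T2 23 > Clay Flats/T1 18 > Ridge Plot/T1 17 > Ridge Plot/T2 15 > Delta Co-op/T1 10 > Clay Flats/T2 8 > Delta Co-op/T2 2.
Orchard Row/T1 (25): +5 → 23 left.
Orchard Row/T2 (23): +11 → 12 left.
Clay Flats T1 at 18: fill all 4 → 8 left.
Ridge Plot T1 at 17: fill all 6 → 2 left.
Ridge Plot/T2: +2 of 8 at 15; pool empty.
Total = 25×5 + 23×11 + 18×4 + 17×6 + 15×2 = 582.

582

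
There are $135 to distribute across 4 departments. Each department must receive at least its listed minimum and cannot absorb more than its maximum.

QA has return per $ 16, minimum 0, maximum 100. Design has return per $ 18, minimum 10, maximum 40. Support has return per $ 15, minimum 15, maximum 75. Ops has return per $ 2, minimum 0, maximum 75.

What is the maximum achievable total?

2225

Meeting every minimum uses 0+10+15+0 = 25 $, leaving 110.
Order the departments by return per $: Design 18 > QA 16 > Support 15 > Ops 2.
Design: +30 to 40 (cap) → 80 left.
QA has room for 100 more but only 80 remain, so it gets 80.
Total = 16×80 + 18×40 + 15×15 = 2225.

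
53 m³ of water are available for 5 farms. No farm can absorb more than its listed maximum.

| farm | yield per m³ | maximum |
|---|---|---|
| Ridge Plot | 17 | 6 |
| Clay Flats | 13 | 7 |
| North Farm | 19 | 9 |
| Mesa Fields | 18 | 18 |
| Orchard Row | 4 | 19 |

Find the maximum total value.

740

Rank by yield per m³: North Farm 19 > Mesa Fields 18 > Ridge Plot 17 > Clay Flats 13 > Orchard Row 4.
Give North Farm 9 to hit its cap of 9 — 44 left.
Give Mesa Fields 18 to hit its cap of 18 — 26 left.
Ridge Plot: +6 to 6 (cap) — 20 left.
Give Clay Flats 7 to hit its cap of 7 — 13 left.
Orchard Row: +13 (room for 19) → 13. Pool exhausted.
Total = 17×6 + 13×7 + 19×9 + 18×18 + 4×13 = 740.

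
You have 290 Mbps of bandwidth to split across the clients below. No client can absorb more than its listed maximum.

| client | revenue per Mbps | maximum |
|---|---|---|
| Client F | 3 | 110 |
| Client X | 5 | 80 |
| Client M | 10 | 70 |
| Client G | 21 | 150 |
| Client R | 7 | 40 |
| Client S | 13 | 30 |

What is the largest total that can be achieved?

Rank by revenue per Mbps: Client G 21 > Client S 13 > Client M 10 > Client R 7 > Client X 5 > Client F 3.
Client G takes 150 to reach its cap of 150 — 140 left.
Client S: +30 to 30 (cap) — 110 left.
Give Client M 70 to hit its cap of 70 — 40 left.
Client R: +40 to 40 (cap) — 0 left.
Total = 10×70 + 21×150 + 7×40 + 13×30 = 4520.

4520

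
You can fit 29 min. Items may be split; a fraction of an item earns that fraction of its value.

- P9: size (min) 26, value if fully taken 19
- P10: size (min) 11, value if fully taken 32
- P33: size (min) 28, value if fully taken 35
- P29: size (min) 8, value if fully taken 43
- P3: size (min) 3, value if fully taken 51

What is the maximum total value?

Best value per unit of size first: P3 51/3≈17, P29 43/8≈5.38, P10 32/11≈2.91, P33 35/28≈1.25, P9 19/26≈0.731.
P3: take in full, 3 min for value 51 — 26 left.
Take all of P29 (8 min, value 43) — 18 min left.
All 11 min of P10 fit (value 32) — 7 remain.
7 min left: a 7/28 share of P33 gives 35×7/28 = 8.75.
Total value = 134.75.

134.75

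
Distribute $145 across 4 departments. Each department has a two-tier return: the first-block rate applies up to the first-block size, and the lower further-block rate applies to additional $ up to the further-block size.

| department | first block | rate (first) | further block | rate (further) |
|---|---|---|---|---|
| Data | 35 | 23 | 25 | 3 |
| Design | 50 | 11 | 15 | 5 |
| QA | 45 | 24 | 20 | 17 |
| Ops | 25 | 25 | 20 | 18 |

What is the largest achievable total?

Order all 8 blocks by rate: Ops/T1 25 > QA/T1 24 > Data/T1 23 > Ops/T2 18 > QA/T2 17 > Design/T1 11 > Design/T2 5 > Data/T2 3.
Fill Ops T1 block (25 at 25) ; 120 left.
QA T1 at 24: fill all 45 ; 75 left.
Data T1 at 23: fill all 35 ; 40 left.
Fill Ops T2 block (20 at 18) ; 20 left.
Fill QA T2 block (20 at 17) ; 0 left.
Total = 25×25 + 24×45 + 23×35 + 18×20 + 17×20 = 3210.

3210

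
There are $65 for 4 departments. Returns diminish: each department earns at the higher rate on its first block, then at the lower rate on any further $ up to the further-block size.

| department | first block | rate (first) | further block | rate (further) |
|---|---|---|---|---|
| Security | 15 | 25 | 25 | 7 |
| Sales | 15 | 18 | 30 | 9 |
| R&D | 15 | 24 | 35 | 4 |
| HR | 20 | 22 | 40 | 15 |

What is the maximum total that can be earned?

Order all 8 blocks by rate: Security/tier1 25 > R&D/tier1 24 > HR/tier1 22 > Sales/tier1 18 > HR/tier2 15 > Sales/tier2 9 > Security/tier2 7 > R&D/tier2 4.
Security tier1 at 25: fill all 15 → 50 left.
R&D tier1 at 24: fill all 15 → 35 left.
HR tier1 at 22: fill all 20 → 15 left.
Fill Sales tier1 block (15 at 18) → 0 left.
Total = 25×15 + 24×15 + 22×20 + 18×15 = 1445.

1445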